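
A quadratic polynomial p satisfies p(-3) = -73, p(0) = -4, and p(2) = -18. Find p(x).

Write p(x) = ax^2 + bx + c. Substituting each data point gives a linear system:
  9a - 3b + c = -73
  c = -4
  4a + 2b + c = -18
Solving the system yields a = -6, b = 5, c = -4.
So p(x) = -6x² + 5x - 4.
Check: p(-3) = -73. ✓

p(x) = -6x^2 + 5x - 4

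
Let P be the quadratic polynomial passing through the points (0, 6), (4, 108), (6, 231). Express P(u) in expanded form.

P(u) = 6u^2 + (3/2)u + 6

Using the Lagrange interpolation formula with nodes 0, 4, 6:
  L_0(u) = (u - 4)(u - 6) / 24
  L_1(u) = u(u - 6) / -8
  L_2(u) = u(u - 4) / 12
Then P(u) = 6·L_0(u) + 108·L_1(u) + 231·L_2(u).
Expanding and collecting terms gives P(u) = 6u^2 + (3/2)u + 6.
Check: P(0) = 6. ✓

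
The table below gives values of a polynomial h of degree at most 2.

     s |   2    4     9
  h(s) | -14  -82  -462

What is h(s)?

Write h(s) = as^2 + bs + c. Substituting each data point gives a linear system:
  4a + 2b + c = -14
  16a + 4b + c = -82
  81a + 9b + c = -462
Solving the system yields a = -6, b = 2, c = 6.
So h(s) = -6s^2 + 2s + 6.
Check: h(2) = -14. ✓

h(s) = -6s^2 + 2s + 6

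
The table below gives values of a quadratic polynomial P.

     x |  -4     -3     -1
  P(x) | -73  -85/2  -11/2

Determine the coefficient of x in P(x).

5/2

Write P(x) = ax^2 + bx + c. Substituting each data point gives a linear system:
  16a - 4b + c = -73
  9a - 3b + c = -85/2
  a - b + c = -11/2
Solving the system yields a = -4, b = 5/2, c = 1.
So P(x) = -4x² + (5/2)x + 1.
The coefficient of x is 5/2.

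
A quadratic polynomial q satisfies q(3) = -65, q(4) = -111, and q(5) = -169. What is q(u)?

q(u) = -6u^2 - 4u + 1

Write q(u) = au^2 + bu + c. Substituting each data point gives a linear system:
  9a + 3b + c = -65
  16a + 4b + c = -111
  25a + 5b + c = -169
Solving the system yields a = -6, b = -4, c = 1.
So q(u) = -6u^2 - 4u + 1.
Check: q(5) = -169. ✓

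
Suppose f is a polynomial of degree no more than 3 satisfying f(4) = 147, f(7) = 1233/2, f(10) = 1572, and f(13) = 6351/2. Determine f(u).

Using the Lagrange interpolation formula with nodes 4, 7, 10, 13:
  L_0(u) = (u - 7)(u - 10)(u - 13) / -162
  L_1(u) = (u - 4)(u - 10)(u - 13) / 54
  L_2(u) = (u - 4)(u - 7)(u - 13) / -54
  L_3(u) = (u - 4)(u - 7)(u - 10) / 162
Then f(u) = 147·L_0(u) + 1233/2·L_1(u) + 1572·L_2(u) + 6351/2·L_3(u).
Expanding and collecting terms gives f(u) = u^3 + 6u^2 - (5/2)u - 3.
Check: f(13) = 6351/2. ✓

f(u) = u^3 + 6u^2 - (5/2)u - 3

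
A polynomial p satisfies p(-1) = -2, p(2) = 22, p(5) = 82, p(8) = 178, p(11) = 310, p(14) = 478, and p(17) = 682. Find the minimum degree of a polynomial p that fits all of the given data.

2

Forward differences of the values at x = -1, 2, 5, 8, 11, 14, 17:
  p  : -2  22  82  178  310  478  682
  Δ  : 24  60  96  132  168  204
  Δ^2: 36  36  36  36  36
  Δ^3: 0  0  0  0
  Δ^4: 0  0  0
  Δ^5: 0  0
  Δ^6: 0
The second differences are constant (36) and nonzero, while all higher differences vanish, so the minimal degree is 2.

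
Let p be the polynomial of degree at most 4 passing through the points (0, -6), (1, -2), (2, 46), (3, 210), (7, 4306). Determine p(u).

p(u) = u^4 + 6u^3 - 3u^2 - 6

Write p(u) = au^4 + bu^3 + cu^2 + du + e. Substituting each data point gives a linear system:
  e = -6
  a + b + c + d + e = -2
  16a + 8b + 4c + 2d + e = 46
  81a + 27b + 9c + 3d + e = 210
  2401a + 343b + 49c + 7d + e = 4306
Solving the system yields a = 1, b = 6, c = -3, d = 0, e = -6.
So p(u) = u^4 + 6u^3 - 3u^2 - 6.
Check: p(0) = -6. ✓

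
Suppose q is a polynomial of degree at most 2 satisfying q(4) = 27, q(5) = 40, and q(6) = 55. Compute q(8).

91

Forward differences of the values at n = 4, 5, 6:
  q  : 27  40  55
  Δ  : 13  15
  Δ^2: 2
The second differences are constant, confirming degree 2.
Interpolating (Newton forward form) and evaluating at n = 8 gives q(8) = 91.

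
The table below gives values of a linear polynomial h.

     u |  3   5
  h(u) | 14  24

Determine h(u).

h(u) = 5u - 1

Using the Lagrange interpolation formula with nodes 3, 5:
  L_0(u) = (u - 5) / -2
  L_1(u) = (u - 3) / 2
Then h(u) = 14·L_0(u) + 24·L_1(u).
Expanding and collecting terms gives h(u) = 5u - 1.
Check: h(3) = 14. ✓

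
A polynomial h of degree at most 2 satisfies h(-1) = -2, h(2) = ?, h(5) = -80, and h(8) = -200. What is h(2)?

On equispaced nodes a degree-2 polynomial has vanishing third forward difference, so
  - h(-1) + 3·h(2) - 3·h(5) + h(8) = 0.
Substituting the known values and solving for h(2):
  3·h(2) = -42
  h(2) = -14.

-14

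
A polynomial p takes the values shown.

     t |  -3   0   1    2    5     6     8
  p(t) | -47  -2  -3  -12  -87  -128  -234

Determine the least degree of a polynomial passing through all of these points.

Divided differences on the nodes -3, 0, 1, 2, 5, 6, 8:
  order 0: -47  -2  -3  -12  -87  -128  -234
  order 1: 15  -1  -9  -25  -41  -53
  order 2: -4  -4  -4  -4  -4
  order 3: 0  0  0  0
  order 4: 0  0  0
  order 5: 0  0
  order 6: 0
The order-2 divided differences are all -4 (nonzero) and every higher order vanishes, so the data lies on a polynomial of degree exactly 2.

2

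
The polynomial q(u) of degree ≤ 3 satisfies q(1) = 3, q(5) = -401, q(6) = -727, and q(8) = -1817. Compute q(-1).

Using the Lagrange interpolation formula with nodes 1, 5, 6, 8:
  L_0(u) = (u - 5)(u - 6)(u - 8) / -140
  L_1(u) = (u - 1)(u - 6)(u - 8) / 12
  L_2(u) = (u - 1)(u - 5)(u - 8) / -10
  L_3(u) = (u - 1)(u - 5)(u - 6) / 42
Then q(u) = 3·L_0(u) - 401·L_1(u) - 727·L_2(u) - 1817·L_3(u).
Expanding and collecting terms gives q(u) = -4u³ + 3u² + 5u - 1.
Evaluating at u = -1: q(-1) = 1.

1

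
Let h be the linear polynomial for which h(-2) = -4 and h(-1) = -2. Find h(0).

Write h(x) = ax + b. Substituting each data point gives a linear system:
  -2a + b = -4
  -a + b = -2
Solving the system yields a = 2, b = 0.
So h(x) = 2x.
Then h(0) = 0.

0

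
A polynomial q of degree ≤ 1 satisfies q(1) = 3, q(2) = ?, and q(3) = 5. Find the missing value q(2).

4

The 2 known points determine the degree-1 polynomial uniquely.
Write q(n) = an + b. Substituting each data point gives a linear system:
  a + b = 3
  3a + b = 5
Solving the system yields a = 1, b = 2.
So q(n) = n + 2.
Then q(2) = 4.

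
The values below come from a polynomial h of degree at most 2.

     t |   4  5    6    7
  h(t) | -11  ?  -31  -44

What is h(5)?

On equispaced nodes a degree-2 polynomial has vanishing third forward difference, so
  - h(4) + 3·h(5) - 3·h(6) + h(7) = 0.
Substituting the known values and solving for h(5):
  3·h(5) = -60
  h(5) = -20.

-20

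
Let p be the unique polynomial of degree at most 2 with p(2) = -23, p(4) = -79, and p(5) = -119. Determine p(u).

p(u) = -4u^2 - 4u + 1

Write p(u) = au^2 + bu + c. Substituting each data point gives a linear system:
  4a + 2b + c = -23
  16a + 4b + c = -79
  25a + 5b + c = -119
Solving the system yields a = -4, b = -4, c = 1.
So p(u) = -4u^2 - 4u + 1.
Check: p(2) = -23. ✓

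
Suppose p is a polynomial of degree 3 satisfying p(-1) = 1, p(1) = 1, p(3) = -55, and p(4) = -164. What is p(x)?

p(x) = -4x^3 + 5x^2 + 4x - 4

Using the Lagrange interpolation formula with nodes -1, 1, 3, 4:
  L_0(x) = (x - 1)(x - 3)(x - 4) / -40
  L_1(x) = (x + 1)(x - 3)(x - 4) / 12
  L_2(x) = (x + 1)(x - 1)(x - 4) / -8
  L_3(x) = (x + 1)(x - 1)(x - 3) / 15
Then p(x) = 1·L_0(x) + 1·L_1(x) - 55·L_2(x) - 164·L_3(x).
Expanding and collecting terms gives p(x) = -4x³ + 5x² + 4x - 4.
Check: p(4) = -164. ✓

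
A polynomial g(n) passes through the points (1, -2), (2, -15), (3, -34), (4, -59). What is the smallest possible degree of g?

2

Forward differences of the values at n = 1, 2, 3, 4:
  g  : -2  -15  -34  -59
  Δ  : -13  -19  -25
  Δ^2: -6  -6
  Δ^3: 0
The second differences are constant (-6) and nonzero, while all higher differences vanish, so the minimal degree is 2.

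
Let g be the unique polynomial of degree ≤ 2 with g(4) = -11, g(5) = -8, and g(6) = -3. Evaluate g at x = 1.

-8

Write g(x) = ax^2 + bx + c. Substituting each data point gives a linear system:
  16a + 4b + c = -11
  25a + 5b + c = -8
  36a + 6b + c = -3
Solving the system yields a = 1, b = -6, c = -3.
So g(x) = x² - 6x - 3.
Then g(1) = -8.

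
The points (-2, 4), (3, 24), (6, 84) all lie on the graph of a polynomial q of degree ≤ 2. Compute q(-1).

Write q(n) = an^2 + bn + c. Substituting each data point gives a linear system:
  4a - 2b + c = 4
  9a + 3b + c = 24
  36a + 6b + c = 84
Solving the system yields a = 2, b = 2, c = 0.
So q(n) = 2n^2 + 2n.
Then q(-1) = 0.

0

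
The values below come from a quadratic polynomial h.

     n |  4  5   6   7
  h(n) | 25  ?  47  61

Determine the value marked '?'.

On equispaced nodes a degree-2 polynomial has vanishing third forward difference, so
  - h(4) + 3·h(5) - 3·h(6) + h(7) = 0.
Substituting the known values and solving for h(5):
  3·h(5) = 105
  h(5) = 35.

35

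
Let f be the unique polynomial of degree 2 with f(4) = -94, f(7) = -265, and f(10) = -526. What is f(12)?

-750

Write f(t) = at^2 + bt + c. Substituting each data point gives a linear system:
  16a + 4b + c = -94
  49a + 7b + c = -265
  100a + 10b + c = -526
Solving the system yields a = -5, b = -2, c = -6.
So f(t) = -5t^2 - 2t - 6.
Then f(12) = -750.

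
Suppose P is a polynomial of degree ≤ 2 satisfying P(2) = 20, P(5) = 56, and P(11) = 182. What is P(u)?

P(u) = u^2 + 5u + 6

Write P(u) = au^2 + bu + c. Substituting each data point gives a linear system:
  4a + 2b + c = 20
  25a + 5b + c = 56
  121a + 11b + c = 182
Solving the system yields a = 1, b = 5, c = 6.
So P(u) = u^2 + 5u + 6.
Check: P(11) = 182. ✓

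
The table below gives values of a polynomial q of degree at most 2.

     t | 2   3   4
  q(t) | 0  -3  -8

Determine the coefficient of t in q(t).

Write q(t) = at^2 + bt + c. Substituting each data point gives a linear system:
  4a + 2b + c = 0
  9a + 3b + c = -3
  16a + 4b + c = -8
Solving the system yields a = -1, b = 2, c = 0.
So q(t) = -t^2 + 2t.
The coefficient of t is 2.

2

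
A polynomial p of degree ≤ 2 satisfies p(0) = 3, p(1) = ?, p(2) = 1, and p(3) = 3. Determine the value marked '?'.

On equispaced nodes a degree-2 polynomial has vanishing third forward difference, so
  - p(0) + 3·p(1) - 3·p(2) + p(3) = 0.
Substituting the known values and solving for p(1):
  3·p(1) = 3
  p(1) = 1.

1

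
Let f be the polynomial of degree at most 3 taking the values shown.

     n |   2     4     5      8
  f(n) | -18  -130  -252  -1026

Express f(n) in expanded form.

Using the Lagrange interpolation formula with nodes 2, 4, 5, 8:
  L_0(n) = (n - 4)(n - 5)(n - 8) / -36
  L_1(n) = (n - 2)(n - 5)(n - 8) / 8
  L_2(n) = (n - 2)(n - 4)(n - 8) / -9
  L_3(n) = (n - 2)(n - 4)(n - 5) / 72
Then f(n) = -18·L_0(n) - 130·L_1(n) - 252·L_2(n) - 1026·L_3(n).
Expanding and collecting terms gives f(n) = -2n^3 - 2.
Check: f(8) = -1026. ✓

f(n) = -2n^3 - 2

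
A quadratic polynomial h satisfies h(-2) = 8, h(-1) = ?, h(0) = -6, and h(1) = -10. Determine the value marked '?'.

0

The 3 known points determine the degree-2 polynomial uniquely.
Write h(t) = at^2 + bt + c. Substituting each data point gives a linear system:
  4a - 2b + c = 8
  c = -6
  a + b + c = -10
Solving the system yields a = 1, b = -5, c = -6.
So h(t) = t^2 - 5t - 6.
Then h(-1) = 0.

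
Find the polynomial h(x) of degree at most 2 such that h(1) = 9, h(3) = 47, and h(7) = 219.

h(x) = 4x^2 + 3x + 2

Write h(x) = ax^2 + bx + c. Substituting each data point gives a linear system:
  a + b + c = 9
  9a + 3b + c = 47
  49a + 7b + c = 219
Solving the system yields a = 4, b = 3, c = 2.
So h(x) = 4x^2 + 3x + 2.
Check: h(7) = 219. ✓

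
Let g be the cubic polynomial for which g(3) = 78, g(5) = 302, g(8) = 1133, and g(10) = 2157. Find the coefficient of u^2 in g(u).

1

Write g(u) = au^3 + bu^2 + cu + d. Substituting each data point gives a linear system:
  27a + 9b + 3c + d = 78
  125a + 25b + 5c + d = 302
  512a + 64b + 8c + d = 1133
  1000a + 100b + 10c + d = 2157
Solving the system yields a = 2, b = 1, c = 6, d = -3.
So g(u) = 2u^3 + u^2 + 6u - 3.
The coefficient of u^2 is 1.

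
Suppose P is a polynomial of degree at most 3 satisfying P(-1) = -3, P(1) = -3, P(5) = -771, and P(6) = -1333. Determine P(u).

P(u) = -6u^3 - 2u^2 + 6u - 1

Using the Lagrange interpolation formula with nodes -1, 1, 5, 6:
  L_0(u) = (u - 1)(u - 5)(u - 6) / -84
  L_1(u) = (u + 1)(u - 5)(u - 6) / 40
  L_2(u) = (u + 1)(u - 1)(u - 6) / -24
  L_3(u) = (u + 1)(u - 1)(u - 5) / 35
Then P(u) = -3·L_0(u) - 3·L_1(u) - 771·L_2(u) - 1333·L_3(u).
Expanding and collecting terms gives P(u) = -6u^3 - 2u^2 + 6u - 1.
Check: P(1) = -3. ✓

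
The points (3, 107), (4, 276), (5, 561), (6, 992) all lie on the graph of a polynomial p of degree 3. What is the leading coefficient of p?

5

Write p(t) = at^3 + bt^2 + ct + d. Substituting each data point gives a linear system:
  27a + 9b + 3c + d = 107
  64a + 16b + 4c + d = 276
  125a + 25b + 5c + d = 561
  216a + 36b + 6c + d = 992
Solving the system yields a = 5, b = -2, c = -2, d = -4.
So p(t) = 5t³ - 2t² - 2t - 4.
The leading coefficient is 5.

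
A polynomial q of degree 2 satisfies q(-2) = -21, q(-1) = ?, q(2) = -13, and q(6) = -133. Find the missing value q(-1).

-7

The 3 known points determine the degree-2 polynomial uniquely.
Write q(u) = au^2 + bu + c. Substituting each data point gives a linear system:
  4a - 2b + c = -21
  4a + 2b + c = -13
  36a + 6b + c = -133
Solving the system yields a = -4, b = 2, c = -1.
So q(u) = -4u^2 + 2u - 1.
Then q(-1) = -7.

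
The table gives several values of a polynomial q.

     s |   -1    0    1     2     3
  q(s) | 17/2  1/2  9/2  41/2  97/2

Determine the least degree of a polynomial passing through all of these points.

Forward differences of the values at s = -1, 0, 1, 2, 3:
  q  : 17/2  1/2  9/2  41/2  97/2
  Δ  : -8  4  16  28
  Δ^2: 12  12  12
  Δ^3: 0  0
  Δ^4: 0
The second differences are constant (12) and nonzero, while all higher differences vanish, so the minimal degree is 2.

2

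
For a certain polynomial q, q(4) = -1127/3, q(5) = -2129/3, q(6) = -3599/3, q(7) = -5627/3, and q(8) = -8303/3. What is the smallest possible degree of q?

3

Forward differences of the values at s = 4, 5, 6, 7, 8:
  q  : -1127/3  -2129/3  -3599/3  -5627/3  -8303/3
  Δ  : -334  -490  -676  -892
  Δ^2: -156  -186  -216
  Δ^3: -30  -30
  Δ^4: 0
The third differences are constant (-30) and nonzero, while all higher differences vanish, so the minimal degree is 3.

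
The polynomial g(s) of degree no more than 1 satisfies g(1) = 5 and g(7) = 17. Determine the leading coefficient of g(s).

Write g(s) = as + b. Substituting each data point gives a linear system:
  a + b = 5
  7a + b = 17
Solving the system yields a = 2, b = 3.
So g(s) = 2s + 3.
The leading coefficient is 2.

2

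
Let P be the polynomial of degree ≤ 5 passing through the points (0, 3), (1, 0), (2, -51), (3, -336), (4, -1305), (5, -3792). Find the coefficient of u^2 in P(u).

Write P(u) = au^5 + bu^4 + cu^3 + du^2 + eu + k. Substituting each data point gives a linear system:
  k = 3
  a + b + c + d + e + k = 0
  32a + 16b + 8c + 4d + 2e + k = -51
  243a + 81b + 27c + 9d + 3e + k = -336
  1024a + 256b + 64c + 16d + 4e + k = -1305
  3125a + 625b + 125c + 25d + 5e + k = -3792
Solving the system yields a = -1, b = -1, c = 0, d = -2, e = 1, k = 3.
So P(u) = -u⁵ - u⁴ - 2u² + u + 3.
The coefficient of u^2 is -2.

-2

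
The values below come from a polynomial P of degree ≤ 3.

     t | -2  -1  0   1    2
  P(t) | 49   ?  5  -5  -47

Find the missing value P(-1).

The 4 known points determine the degree-3 polynomial uniquely.
Write P(t) = at^3 + bt^2 + ct + d. Substituting each data point gives a linear system:
  -8a + 4b - 2c + d = 49
  d = 5
  a + b + c + d = -5
  8a + 4b + 2c + d = -47
Solving the system yields a = -5, b = -1, c = -4, d = 5.
So P(t) = -5t^3 - t^2 - 4t + 5.
Then P(-1) = 13.

13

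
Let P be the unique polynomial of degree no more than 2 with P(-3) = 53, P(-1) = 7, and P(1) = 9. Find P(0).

2

Forward differences of the values at u = -3, -1, 1:
  P  : 53  7  9
  Δ  : -46  2
  Δ^2: 48
The second differences are constant, confirming degree 2.
Interpolating (Newton forward form) and evaluating at u = 0 gives P(0) = 2.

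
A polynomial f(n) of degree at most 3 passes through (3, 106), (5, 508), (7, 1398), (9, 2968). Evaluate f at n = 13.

Using the Lagrange interpolation formula with nodes 3, 5, 7, 9:
  L_0(n) = (n - 5)(n - 7)(n - 9) / -48
  L_1(n) = (n - 3)(n - 7)(n - 9) / 16
  L_2(n) = (n - 3)(n - 5)(n - 9) / -16
  L_3(n) = (n - 3)(n - 5)(n - 7) / 48
Then f(n) = 106·L_0(n) + 508·L_1(n) + 1398·L_2(n) + 2968·L_3(n).
Expanding and collecting terms gives f(n) = 4n^3 + n^2 - 3n - 2.
Evaluating at n = 13: f(13) = 8916.

8916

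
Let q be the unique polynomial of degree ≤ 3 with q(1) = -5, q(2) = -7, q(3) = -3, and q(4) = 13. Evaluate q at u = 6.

105

Forward differences of the values at u = 1, 2, 3, 4:
  q  : -5  -7  -3  13
  Δ  : -2  4  16
  Δ^2: 6  12
  Δ^3: 6
The third differences are constant, confirming degree 3.
Interpolating (Newton forward form) and evaluating at u = 6 gives q(6) = 105.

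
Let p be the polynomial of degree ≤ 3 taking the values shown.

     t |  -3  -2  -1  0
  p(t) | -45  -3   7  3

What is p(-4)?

Using the Lagrange interpolation formula with nodes -3, -2, -1, 0:
  L_0(t) = (t + 2)(t + 1)t / -6
  L_1(t) = (t + 3)(t + 1)t / 2
  L_2(t) = (t + 3)(t + 2)t / -2
  L_3(t) = (t + 3)(t + 2)(t + 1) / 6
Then p(t) = -45·L_0(t) - 3·L_1(t) + 7·L_2(t) + 3·L_3(t).
Expanding and collecting terms gives p(t) = 3t³ + 2t² - 5t + 3.
Evaluating at t = -4: p(-4) = -137.

-137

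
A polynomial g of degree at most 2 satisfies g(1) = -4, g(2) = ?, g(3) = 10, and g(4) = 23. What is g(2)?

On equispaced nodes a degree-2 polynomial has vanishing third forward difference, so
  - g(1) + 3·g(2) - 3·g(3) + g(4) = 0.
Substituting the known values and solving for g(2):
  3·g(2) = 3
  g(2) = 1.

1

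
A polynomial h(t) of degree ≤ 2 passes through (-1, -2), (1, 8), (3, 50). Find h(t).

h(t) = 4t^2 + 5t - 1

Write h(t) = at^2 + bt + c. Substituting each data point gives a linear system:
  a - b + c = -2
  a + b + c = 8
  9a + 3b + c = 50
Solving the system yields a = 4, b = 5, c = -1.
So h(t) = 4t² + 5t - 1.
Check: h(-1) = -2. ✓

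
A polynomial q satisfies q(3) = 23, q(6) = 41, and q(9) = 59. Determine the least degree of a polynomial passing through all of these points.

1

Forward differences of the values at s = 3, 6, 9:
  q  : 23  41  59
  Δ  : 18  18
  Δ^2: 0
The first differences are constant (18) and nonzero, while all higher differences vanish, so the minimal degree is 1.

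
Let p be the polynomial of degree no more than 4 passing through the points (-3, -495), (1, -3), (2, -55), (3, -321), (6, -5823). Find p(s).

Using the Lagrange interpolation formula with nodes -3, 1, 2, 3, 6:
  L_0(s) = (s - 1)(s - 2)(s - 3)(s - 6) / 1080
  L_1(s) = (s + 3)(s - 2)(s - 3)(s - 6) / -40
  L_2(s) = (s + 3)(s - 1)(s - 3)(s - 6) / 20
  L_3(s) = (s + 3)(s - 1)(s - 2)(s - 6) / -36
  L_4(s) = (s + 3)(s - 1)(s - 2)(s - 3) / 540
Then p(s) = -495·L_0(s) - 3·L_1(s) - 55·L_2(s) - 321·L_3(s) - 5823·L_4(s).
Expanding and collecting terms gives p(s) = -5s⁴ + 3s³ + 2s - 3.
Check: p(2) = -55. ✓

p(s) = -5s^4 + 3s^3 + 2s - 3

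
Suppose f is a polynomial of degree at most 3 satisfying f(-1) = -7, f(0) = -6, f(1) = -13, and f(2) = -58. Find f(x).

f(x) = -5x^3 - 4x^2 + 2x - 6

Using the Lagrange interpolation formula with nodes -1, 0, 1, 2:
  L_0(x) = x(x - 1)(x - 2) / -6
  L_1(x) = (x + 1)(x - 1)(x - 2) / 2
  L_2(x) = (x + 1)x(x - 2) / -2
  L_3(x) = (x + 1)x(x - 1) / 6
Then f(x) = -7·L_0(x) - 6·L_1(x) - 13·L_2(x) - 58·L_3(x).
Expanding and collecting terms gives f(x) = -5x³ - 4x² + 2x - 6.
Check: f(-1) = -7. ✓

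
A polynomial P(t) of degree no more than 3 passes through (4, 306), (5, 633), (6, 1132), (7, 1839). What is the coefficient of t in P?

Write P(t) = at^3 + bt^2 + ct + d. Substituting each data point gives a linear system:
  64a + 16b + 4c + d = 306
  125a + 25b + 5c + d = 633
  216a + 36b + 6c + d = 1132
  343a + 49b + 7c + d = 1839
Solving the system yields a = 6, b = -4, c = -3, d = -2.
So P(t) = 6t³ - 4t² - 3t - 2.
The coefficient of t is -3.

-3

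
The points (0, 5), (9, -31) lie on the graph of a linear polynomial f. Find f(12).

Write f(n) = an + b. Substituting each data point gives a linear system:
  b = 5
  9a + b = -31
Solving the system yields a = -4, b = 5.
So f(n) = -4n + 5.
Then f(12) = -43.

-43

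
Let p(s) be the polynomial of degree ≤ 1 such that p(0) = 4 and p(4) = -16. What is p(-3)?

Write p(s) = as + b. Substituting each data point gives a linear system:
  b = 4
  4a + b = -16
Solving the system yields a = -5, b = 4.
So p(s) = -5s + 4.
Then p(-3) = 19.

19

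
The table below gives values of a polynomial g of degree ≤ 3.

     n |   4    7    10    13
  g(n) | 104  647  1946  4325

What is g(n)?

Using the Lagrange interpolation formula with nodes 4, 7, 10, 13:
  L_0(n) = (n - 7)(n - 10)(n - 13) / -162
  L_1(n) = (n - 4)(n - 10)(n - 13) / 54
  L_2(n) = (n - 4)(n - 7)(n - 13) / -54
  L_3(n) = (n - 4)(n - 7)(n - 10) / 162
Then g(n) = 104·L_0(n) + 647·L_1(n) + 1946·L_2(n) + 4325·L_3(n).
Expanding and collecting terms gives g(n) = 2n³ - 5n - 4.
Check: g(4) = 104. ✓

g(n) = 2n^3 - 5n - 4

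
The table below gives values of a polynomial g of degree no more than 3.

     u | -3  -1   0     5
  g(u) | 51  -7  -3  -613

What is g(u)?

g(u) = -4u^3 - 5u^2 + 3u - 3

Using the Lagrange interpolation formula with nodes -3, -1, 0, 5:
  L_0(u) = (u + 1)u(u - 5) / -48
  L_1(u) = (u + 3)u(u - 5) / 12
  L_2(u) = (u + 3)(u + 1)(u - 5) / -15
  L_3(u) = (u + 3)(u + 1)u / 240
Then g(u) = 51·L_0(u) - 7·L_1(u) - 3·L_2(u) - 613·L_3(u).
Expanding and collecting terms gives g(u) = -4u^3 - 5u^2 + 3u - 3.
Check: g(-1) = -7. ✓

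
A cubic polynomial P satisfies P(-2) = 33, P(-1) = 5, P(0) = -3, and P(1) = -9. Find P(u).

P(u) = -3u^3 + u^2 - 4u - 3

Write P(u) = au^3 + bu^2 + cu + d. Substituting each data point gives a linear system:
  -8a + 4b - 2c + d = 33
  -a + b - c + d = 5
  d = -3
  a + b + c + d = -9
Solving the system yields a = -3, b = 1, c = -4, d = -3.
So P(u) = -3u^3 + u^2 - 4u - 3.
Check: P(-1) = 5. ✓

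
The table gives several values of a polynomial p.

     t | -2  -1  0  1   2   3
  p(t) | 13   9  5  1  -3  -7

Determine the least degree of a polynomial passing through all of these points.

1

Forward differences of the values at t = -2, -1, 0, 1, 2, 3:
  p  : 13  9  5  1  -3  -7
  Δ  : -4  -4  -4  -4  -4
  Δ^2: 0  0  0  0
  Δ^3: 0  0  0
  Δ^4: 0  0
  Δ^5: 0
The first differences are constant (-4) and nonzero, while all higher differences vanish, so the minimal degree is 1.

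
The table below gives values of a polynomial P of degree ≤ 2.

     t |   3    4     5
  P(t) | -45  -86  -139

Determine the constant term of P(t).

Write P(t) = at^2 + bt + c. Substituting each data point gives a linear system:
  9a + 3b + c = -45
  16a + 4b + c = -86
  25a + 5b + c = -139
Solving the system yields a = -6, b = 1, c = 6.
So P(t) = -6t² + t + 6.
The constant term is 6.

6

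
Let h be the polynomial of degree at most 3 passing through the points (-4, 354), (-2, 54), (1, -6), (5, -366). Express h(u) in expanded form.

h(u) = -4u^3 + 6u^2 - 2u - 6

Write h(u) = au^3 + bu^2 + cu + d. Substituting each data point gives a linear system:
  -64a + 16b - 4c + d = 354
  -8a + 4b - 2c + d = 54
  a + b + c + d = -6
  125a + 25b + 5c + d = -366
Solving the system yields a = -4, b = 6, c = -2, d = -6.
So h(u) = -4u³ + 6u² - 2u - 6.
Check: h(5) = -366. ✓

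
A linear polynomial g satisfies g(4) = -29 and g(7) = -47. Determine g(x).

g(x) = -6x - 5

Using the Lagrange interpolation formula with nodes 4, 7:
  L_0(x) = (x - 7) / -3
  L_1(x) = (x - 4) / 3
Then g(x) = -29·L_0(x) - 47·L_1(x).
Expanding and collecting terms gives g(x) = -6x - 5.
Check: g(4) = -29. ✓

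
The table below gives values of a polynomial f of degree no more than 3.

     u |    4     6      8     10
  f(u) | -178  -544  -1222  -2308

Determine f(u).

Using the Lagrange interpolation formula with nodes 4, 6, 8, 10:
  L_0(u) = (u - 6)(u - 8)(u - 10) / -48
  L_1(u) = (u - 4)(u - 8)(u - 10) / 16
  L_2(u) = (u - 4)(u - 6)(u - 10) / -16
  L_3(u) = (u - 4)(u - 6)(u - 8) / 48
Then f(u) = -178·L_0(u) - 544·L_1(u) - 1222·L_2(u) - 2308·L_3(u).
Expanding and collecting terms gives f(u) = -2u³ - 3u² - u + 2.
Check: f(6) = -544. ✓

f(u) = -2u^3 - 3u^2 - u + 2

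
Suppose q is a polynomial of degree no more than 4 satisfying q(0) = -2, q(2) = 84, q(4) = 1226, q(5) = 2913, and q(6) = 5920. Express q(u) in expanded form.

Write q(u) = au^4 + bu^3 + cu^2 + du + e. Substituting each data point gives a linear system:
  e = -2
  16a + 8b + 4c + 2d + e = 84
  256a + 64b + 16c + 4d + e = 1226
  625a + 125b + 25c + 5d + e = 2913
  1296a + 216b + 36c + 6d + e = 5920
Solving the system yields a = 4, b = 4, c = -4, d = 3, e = -2.
So q(u) = 4u⁴ + 4u³ - 4u² + 3u - 2.
Check: q(4) = 1226. ✓

q(u) = 4u^4 + 4u^3 - 4u^2 + 3u - 2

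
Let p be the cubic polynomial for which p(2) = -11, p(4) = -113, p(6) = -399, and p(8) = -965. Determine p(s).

p(s) = -2s^3 + s^2 - s + 3

Using the Lagrange interpolation formula with nodes 2, 4, 6, 8:
  L_0(s) = (s - 4)(s - 6)(s - 8) / -48
  L_1(s) = (s - 2)(s - 6)(s - 8) / 16
  L_2(s) = (s - 2)(s - 4)(s - 8) / -16
  L_3(s) = (s - 2)(s - 4)(s - 6) / 48
Then p(s) = -11·L_0(s) - 113·L_1(s) - 399·L_2(s) - 965·L_3(s).
Expanding and collecting terms gives p(s) = -2s^3 + s^2 - s + 3.
Check: p(4) = -113. ✓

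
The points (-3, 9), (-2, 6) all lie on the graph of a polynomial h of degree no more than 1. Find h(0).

Using the Lagrange interpolation formula with nodes -3, -2:
  L_0(s) = (s + 2) / -1
  L_1(s) = (s + 3) / 1
Then h(s) = 9·L_0(s) + 6·L_1(s).
Expanding and collecting terms gives h(s) = -3s.
Evaluating at s = 0: h(0) = 0.

0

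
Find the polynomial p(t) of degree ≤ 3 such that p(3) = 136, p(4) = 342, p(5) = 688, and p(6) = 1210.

p(t) = 6t^3 - 2t^2 - 2t - 2

Write p(t) = at^3 + bt^2 + ct + d. Substituting each data point gives a linear system:
  27a + 9b + 3c + d = 136
  64a + 16b + 4c + d = 342
  125a + 25b + 5c + d = 688
  216a + 36b + 6c + d = 1210
Solving the system yields a = 6, b = -2, c = -2, d = -2.
So p(t) = 6t³ - 2t² - 2t - 2.
Check: p(6) = 1210. ✓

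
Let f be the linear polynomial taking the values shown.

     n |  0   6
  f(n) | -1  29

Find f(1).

4

Using the Lagrange interpolation formula with nodes 0, 6:
  L_0(n) = (n - 6) / -6
  L_1(n) = n / 6
Then f(n) = -1·L_0(n) + 29·L_1(n).
Expanding and collecting terms gives f(n) = 5n - 1.
Evaluating at n = 1: f(1) = 4.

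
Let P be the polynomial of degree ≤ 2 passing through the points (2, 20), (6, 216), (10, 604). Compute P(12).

870

Write P(s) = as^2 + bs + c. Substituting each data point gives a linear system:
  4a + 2b + c = 20
  36a + 6b + c = 216
  100a + 10b + c = 604
Solving the system yields a = 6, b = 1, c = -6.
So P(s) = 6s^2 + s - 6.
Then P(12) = 870.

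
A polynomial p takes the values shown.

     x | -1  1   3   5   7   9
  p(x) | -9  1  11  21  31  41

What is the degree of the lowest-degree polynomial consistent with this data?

Forward differences of the values at x = -1, 1, 3, 5, 7, 9:
  p  : -9  1  11  21  31  41
  Δ  : 10  10  10  10  10
  Δ^2: 0  0  0  0
  Δ^3: 0  0  0
  Δ^4: 0  0
  Δ^5: 0
The first differences are constant (10) and nonzero, while all higher differences vanish, so the minimal degree is 1.

1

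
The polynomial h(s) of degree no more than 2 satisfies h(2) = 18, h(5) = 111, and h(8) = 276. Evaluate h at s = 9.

347

Using the Lagrange interpolation formula with nodes 2, 5, 8:
  L_0(s) = (s - 5)(s - 8) / 18
  L_1(s) = (s - 2)(s - 8) / -9
  L_2(s) = (s - 2)(s - 5) / 18
Then h(s) = 18·L_0(s) + 111·L_1(s) + 276·L_2(s).
Expanding and collecting terms gives h(s) = 4s² + 3s - 4.
Evaluating at s = 9: h(9) = 347.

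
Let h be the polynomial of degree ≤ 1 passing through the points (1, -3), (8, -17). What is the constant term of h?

Write h(n) = an + b. Substituting each data point gives a linear system:
  a + b = -3
  8a + b = -17
Solving the system yields a = -2, b = -1.
So h(n) = -2n - 1.
The constant term is -1.

-1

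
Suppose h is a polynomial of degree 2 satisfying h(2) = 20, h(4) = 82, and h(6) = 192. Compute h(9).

Using the Lagrange interpolation formula with nodes 2, 4, 6:
  L_0(n) = (n - 4)(n - 6) / 8
  L_1(n) = (n - 2)(n - 6) / -4
  L_2(n) = (n - 2)(n - 4) / 8
Then h(n) = 20·L_0(n) + 82·L_1(n) + 192·L_2(n).
Expanding and collecting terms gives h(n) = 6n^2 - 5n + 6.
Evaluating at n = 9: h(9) = 447.

447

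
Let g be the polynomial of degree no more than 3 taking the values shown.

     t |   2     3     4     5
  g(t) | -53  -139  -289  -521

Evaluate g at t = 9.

-2629

Forward differences of the values at t = 2, 3, 4, 5:
  g  : -53  -139  -289  -521
  Δ  : -86  -150  -232
  Δ^2: -64  -82
  Δ^3: -18
The third differences are constant, confirming degree 3.
Interpolating (Newton forward form) and evaluating at t = 9 gives g(9) = -2629.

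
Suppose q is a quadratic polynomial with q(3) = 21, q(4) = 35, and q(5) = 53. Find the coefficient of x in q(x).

0

Write q(x) = ax^2 + bx + c. Substituting each data point gives a linear system:
  9a + 3b + c = 21
  16a + 4b + c = 35
  25a + 5b + c = 53
Solving the system yields a = 2, b = 0, c = 3.
So q(x) = 2x^2 + 3.
The coefficient of x is 0.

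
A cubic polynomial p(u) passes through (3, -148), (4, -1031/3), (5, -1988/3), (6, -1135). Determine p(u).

Write p(u) = au^3 + bu^2 + cu + d. Substituting each data point gives a linear system:
  27a + 9b + 3c + d = -148
  64a + 16b + 4c + d = -1031/3
  125a + 25b + 5c + d = -1988/3
  216a + 36b + 6c + d = -1135
Solving the system yields a = -5, b = -5/3, c = 1, d = -1.
So p(u) = -5u^3 - (5/3)u^2 + u - 1.
Check: p(6) = -1135. ✓

p(u) = -5u^3 - (5/3)u^2 + u - 1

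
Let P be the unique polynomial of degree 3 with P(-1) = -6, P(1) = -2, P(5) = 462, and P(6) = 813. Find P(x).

P(x) = 4x^3 - x^2 - 2x - 3

Using the Lagrange interpolation formula with nodes -1, 1, 5, 6:
  L_0(x) = (x - 1)(x - 5)(x - 6) / -84
  L_1(x) = (x + 1)(x - 5)(x - 6) / 40
  L_2(x) = (x + 1)(x - 1)(x - 6) / -24
  L_3(x) = (x + 1)(x - 1)(x - 5) / 35
Then P(x) = -6·L_0(x) - 2·L_1(x) + 462·L_2(x) + 813·L_3(x).
Expanding and collecting terms gives P(x) = 4x^3 - x^2 - 2x - 3.
Check: P(-1) = -6. ✓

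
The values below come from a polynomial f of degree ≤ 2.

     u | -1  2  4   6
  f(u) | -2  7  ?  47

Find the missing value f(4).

23

The 3 known points determine the degree-2 polynomial uniquely.
Write f(u) = au^2 + bu + c. Substituting each data point gives a linear system:
  a - b + c = -2
  4a + 2b + c = 7
  36a + 6b + c = 47
Solving the system yields a = 1, b = 2, c = -1.
So f(u) = u^2 + 2u - 1.
Then f(4) = 23.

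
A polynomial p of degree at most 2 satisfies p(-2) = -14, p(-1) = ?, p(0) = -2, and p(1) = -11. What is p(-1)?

On equispaced nodes a degree-2 polynomial has vanishing third forward difference, so
  - p(-2) + 3·p(-1) - 3·p(0) + p(1) = 0.
Substituting the known values and solving for p(-1):
  3·p(-1) = -9
  p(-1) = -3.

-3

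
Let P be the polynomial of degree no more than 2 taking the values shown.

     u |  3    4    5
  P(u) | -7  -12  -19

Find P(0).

-4

Write P(u) = au^2 + bu + c. Substituting each data point gives a linear system:
  9a + 3b + c = -7
  16a + 4b + c = -12
  25a + 5b + c = -19
Solving the system yields a = -1, b = 2, c = -4.
So P(u) = -u^2 + 2u - 4.
Then P(0) = -4.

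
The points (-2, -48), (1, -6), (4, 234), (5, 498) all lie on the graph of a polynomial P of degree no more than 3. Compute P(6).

Write P(u) = au^3 + bu^2 + cu + d. Substituting each data point gives a linear system:
  -8a + 4b - 2c + d = -48
  a + b + c + d = -6
  64a + 16b + 4c + d = 234
  125a + 25b + 5c + d = 498
Solving the system yields a = 5, b = -4, c = -5, d = -2.
So P(u) = 5u^3 - 4u^2 - 5u - 2.
Then P(6) = 904.

904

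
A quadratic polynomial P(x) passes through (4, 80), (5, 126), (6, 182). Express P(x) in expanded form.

P(x) = 5x^2 + x - 4

Write P(x) = ax^2 + bx + c. Substituting each data point gives a linear system:
  16a + 4b + c = 80
  25a + 5b + c = 126
  36a + 6b + c = 182
Solving the system yields a = 5, b = 1, c = -4.
So P(x) = 5x² + x - 4.
Check: P(4) = 80. ✓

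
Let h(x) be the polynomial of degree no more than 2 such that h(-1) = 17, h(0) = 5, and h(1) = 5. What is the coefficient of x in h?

Write h(x) = ax^2 + bx + c. Substituting each data point gives a linear system:
  a - b + c = 17
  c = 5
  a + b + c = 5
Solving the system yields a = 6, b = -6, c = 5.
So h(x) = 6x^2 - 6x + 5.
The coefficient of x is -6.

-6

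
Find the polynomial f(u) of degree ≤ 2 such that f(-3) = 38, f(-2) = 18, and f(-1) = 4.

f(u) = 3u^2 - 5u - 4

Write f(u) = au^2 + bu + c. Substituting each data point gives a linear system:
  9a - 3b + c = 38
  4a - 2b + c = 18
  a - b + c = 4
Solving the system yields a = 3, b = -5, c = -4.
So f(u) = 3u^2 - 5u - 4.
Check: f(-1) = 4. ✓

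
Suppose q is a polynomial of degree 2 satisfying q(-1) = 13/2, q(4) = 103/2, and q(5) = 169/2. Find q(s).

q(s) = 4s^2 - 3s - 1/2

Write q(s) = as^2 + bs + c. Substituting each data point gives a linear system:
  a - b + c = 13/2
  16a + 4b + c = 103/2
  25a + 5b + c = 169/2
Solving the system yields a = 4, b = -3, c = -1/2.
So q(s) = 4s² - 3s - 1/2.
Check: q(5) = 169/2. ✓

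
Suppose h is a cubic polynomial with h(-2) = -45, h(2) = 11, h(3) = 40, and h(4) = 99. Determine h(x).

Using the Lagrange interpolation formula with nodes -2, 2, 3, 4:
  L_0(x) = (x - 2)(x - 3)(x - 4) / -120
  L_1(x) = (x + 2)(x - 3)(x - 4) / 8
  L_2(x) = (x + 2)(x - 2)(x - 4) / -5
  L_3(x) = (x + 2)(x - 2)(x - 3) / 12
Then h(x) = -45·L_0(x) + 11·L_1(x) + 40·L_2(x) + 99·L_3(x).
Expanding and collecting terms gives h(x) = 2x^3 - 3x^2 + 6x - 5.
Check: h(-2) = -45. ✓

h(x) = 2x^3 - 3x^2 + 6x - 5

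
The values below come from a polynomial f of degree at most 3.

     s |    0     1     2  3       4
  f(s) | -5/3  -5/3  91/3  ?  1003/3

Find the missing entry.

391/3

On equispaced nodes a degree-3 polynomial has vanishing fourth forward difference, so
  f(0) - 4·f(1) + 6·f(2) - 4·f(3) + f(4) = 0.
Substituting the known values and solving for f(3):
  -4·f(3) = -1564/3
  f(3) = 391/3.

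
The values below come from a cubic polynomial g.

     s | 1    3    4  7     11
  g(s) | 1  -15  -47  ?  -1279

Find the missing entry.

The 4 known points determine the degree-3 polynomial uniquely.
Write g(s) = as^3 + bs^2 + cs + d. Substituting each data point gives a linear system:
  a + b + c + d = 1
  27a + 9b + 3c + d = -15
  64a + 16b + 4c + d = -47
  1331a + 121b + 11c + d = -1279
Solving the system yields a = -1, b = 0, c = 5, d = -3.
So g(s) = -s^3 + 5s - 3.
Then g(7) = -311.

-311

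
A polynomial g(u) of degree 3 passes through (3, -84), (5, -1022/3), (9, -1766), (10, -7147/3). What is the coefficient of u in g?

Write g(u) = au^3 + bu^2 + cu + d. Substituting each data point gives a linear system:
  27a + 9b + 3c + d = -84
  125a + 25b + 5c + d = -1022/3
  729a + 81b + 9c + d = -1766
  1000a + 100b + 10c + d = -7147/3
Solving the system yields a = -2, b = -4, c = 5/3, d = 1.
So g(u) = -2u³ - 4u² + (5/3)u + 1.
The coefficient of u is 5/3.

5/3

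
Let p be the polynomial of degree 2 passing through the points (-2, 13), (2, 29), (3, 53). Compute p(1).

13

Write p(n) = an^2 + bn + c. Substituting each data point gives a linear system:
  4a - 2b + c = 13
  4a + 2b + c = 29
  9a + 3b + c = 53
Solving the system yields a = 4, b = 4, c = 5.
So p(n) = 4n^2 + 4n + 5.
Then p(1) = 13.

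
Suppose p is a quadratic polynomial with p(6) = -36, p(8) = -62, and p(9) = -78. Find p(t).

Write p(t) = at^2 + bt + c. Substituting each data point gives a linear system:
  36a + 6b + c = -36
  64a + 8b + c = -62
  81a + 9b + c = -78
Solving the system yields a = -1, b = 1, c = -6.
So p(t) = -t^2 + t - 6.
Check: p(6) = -36. ✓

p(t) = -t^2 + t - 6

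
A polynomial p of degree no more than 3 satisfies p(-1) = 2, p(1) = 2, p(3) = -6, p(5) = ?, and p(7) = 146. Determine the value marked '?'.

26

The 4 known points determine the degree-3 polynomial uniquely.
Write p(n) = an^3 + bn^2 + cn + d. Substituting each data point gives a linear system:
  -a + b - c + d = 2
  a + b + c + d = 2
  27a + 9b + 3c + d = -6
  343a + 49b + 7c + d = 146
Solving the system yields a = 1, b = -4, c = -1, d = 6.
So p(n) = n³ - 4n² - n + 6.
Then p(5) = 26.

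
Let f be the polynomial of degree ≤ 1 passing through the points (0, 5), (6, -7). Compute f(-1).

7

Using the Lagrange interpolation formula with nodes 0, 6:
  L_0(t) = (t - 6) / -6
  L_1(t) = t / 6
Then f(t) = 5·L_0(t) - 7·L_1(t).
Expanding and collecting terms gives f(t) = -2t + 5.
Evaluating at t = -1: f(-1) = 7.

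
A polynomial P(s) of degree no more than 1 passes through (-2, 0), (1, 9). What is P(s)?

Write P(s) = as + b. Substituting each data point gives a linear system:
  -2a + b = 0
  a + b = 9
Solving the system yields a = 3, b = 6.
So P(s) = 3s + 6.
Check: P(1) = 9. ✓

P(s) = 3s + 6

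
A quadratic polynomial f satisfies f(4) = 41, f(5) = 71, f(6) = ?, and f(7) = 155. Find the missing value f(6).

109

On equispaced nodes a degree-2 polynomial has vanishing third forward difference, so
  - f(4) + 3·f(5) - 3·f(6) + f(7) = 0.
Substituting the known values and solving for f(6):
  -3·f(6) = -327
  f(6) = 109.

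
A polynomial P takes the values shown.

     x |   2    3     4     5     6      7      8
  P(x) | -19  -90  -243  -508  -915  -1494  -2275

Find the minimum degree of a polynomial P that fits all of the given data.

3

Forward differences of the values at x = 2, 3, 4, 5, 6, 7, 8:
  P  : -19  -90  -243  -508  -915  -1494  -2275
  Δ  : -71  -153  -265  -407  -579  -781
  Δ^2: -82  -112  -142  -172  -202
  Δ^3: -30  -30  -30  -30
  Δ^4: 0  0  0
  Δ^5: 0  0
  Δ^6: 0
The third differences are constant (-30) and nonzero, while all higher differences vanish, so the minimal degree is 3.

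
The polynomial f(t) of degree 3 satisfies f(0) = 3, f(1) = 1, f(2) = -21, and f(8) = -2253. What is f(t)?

Using the Lagrange interpolation formula with nodes 0, 1, 2, 8:
  L_0(t) = (t - 1)(t - 2)(t - 8) / -16
  L_1(t) = t(t - 2)(t - 8) / 7
  L_2(t) = t(t - 1)(t - 8) / -12
  L_3(t) = t(t - 1)(t - 2) / 336
Then f(t) = 3·L_0(t) + 1·L_1(t) - 21·L_2(t) - 2253·L_3(t).
Expanding and collecting terms gives f(t) = -5t^3 + 5t^2 - 2t + 3.
Check: f(2) = -21. ✓

f(t) = -5t^3 + 5t^2 - 2t + 3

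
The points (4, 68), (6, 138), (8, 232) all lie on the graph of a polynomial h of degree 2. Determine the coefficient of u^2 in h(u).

3

Write h(u) = au^2 + bu + c. Substituting each data point gives a linear system:
  16a + 4b + c = 68
  36a + 6b + c = 138
  64a + 8b + c = 232
Solving the system yields a = 3, b = 5, c = 0.
So h(u) = 3u² + 5u.
The leading coefficient is 3.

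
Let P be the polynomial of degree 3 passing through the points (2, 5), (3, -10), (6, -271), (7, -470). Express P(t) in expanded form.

P(t) = -2t^3 + 4t^2 + 3t - 1

Using the Lagrange interpolation formula with nodes 2, 3, 6, 7:
  L_0(t) = (t - 3)(t - 6)(t - 7) / -20
  L_1(t) = (t - 2)(t - 6)(t - 7) / 12
  L_2(t) = (t - 2)(t - 3)(t - 7) / -12
  L_3(t) = (t - 2)(t - 3)(t - 6) / 20
Then P(t) = 5·L_0(t) - 10·L_1(t) - 271·L_2(t) - 470·L_3(t).
Expanding and collecting terms gives P(t) = -2t^3 + 4t^2 + 3t - 1.
Check: P(2) = 5. ✓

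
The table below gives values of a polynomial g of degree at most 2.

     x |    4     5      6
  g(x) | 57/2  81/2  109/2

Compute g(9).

217/2

Forward differences of the values at x = 4, 5, 6:
  g  : 57/2  81/2  109/2
  Δ  : 12  14
  Δ^2: 2
The second differences are constant, confirming degree 2.
Interpolating (Newton forward form) and evaluating at x = 9 gives g(9) = 217/2.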